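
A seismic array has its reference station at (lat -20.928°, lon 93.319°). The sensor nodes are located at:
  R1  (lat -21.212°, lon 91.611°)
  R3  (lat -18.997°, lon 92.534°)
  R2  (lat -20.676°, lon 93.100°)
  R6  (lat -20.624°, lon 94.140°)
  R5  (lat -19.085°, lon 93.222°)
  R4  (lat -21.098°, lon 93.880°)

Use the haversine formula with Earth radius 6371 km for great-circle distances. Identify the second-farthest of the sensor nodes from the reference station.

Distances from the reference station ((lat -20.928°, lon 93.319°)):
R3: 229.9 km
R5: 205.2 km
R1: 180.0 km
R6: 91.8 km
R4: 61.2 km
R2: 36.1 km
The second-farthest is R5 at 205.2 km.

R5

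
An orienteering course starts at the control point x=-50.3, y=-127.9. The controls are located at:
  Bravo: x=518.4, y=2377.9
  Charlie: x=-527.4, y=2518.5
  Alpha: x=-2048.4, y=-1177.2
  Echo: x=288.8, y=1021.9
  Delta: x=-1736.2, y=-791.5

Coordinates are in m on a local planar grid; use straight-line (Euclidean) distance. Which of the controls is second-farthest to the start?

Distance to each, sorted:
Charlie: 2689.1 m
Bravo: 2569.5 m
Alpha: 2256.9 m
Delta: 1811.8 m
Echo: 1198.8 m
The second-farthest is Bravo at 2569.5 m.

Bravo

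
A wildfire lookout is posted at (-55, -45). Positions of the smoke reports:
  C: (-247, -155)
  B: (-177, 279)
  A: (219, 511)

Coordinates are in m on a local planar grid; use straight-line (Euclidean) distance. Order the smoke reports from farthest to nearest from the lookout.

A, B, C

Distance from the lookout at (-55, -45) to each:
A (219, 511): 619.8 m
B (-177, 279): 346.2 m
C (-247, -155): 221.3 m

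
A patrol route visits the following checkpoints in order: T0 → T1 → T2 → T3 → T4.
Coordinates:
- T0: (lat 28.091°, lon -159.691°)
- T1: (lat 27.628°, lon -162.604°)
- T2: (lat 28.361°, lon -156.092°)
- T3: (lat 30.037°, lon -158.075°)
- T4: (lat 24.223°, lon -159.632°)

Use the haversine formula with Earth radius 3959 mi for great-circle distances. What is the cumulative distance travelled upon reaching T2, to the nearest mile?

581 mi

Leg distances:
T0→T1: 180.8 mi  (cumulative 180.8 mi)
T1→T2: 400.5 mi  (cumulative 581.3 mi)
Cumulative distance at T2 ≈ 581 mi.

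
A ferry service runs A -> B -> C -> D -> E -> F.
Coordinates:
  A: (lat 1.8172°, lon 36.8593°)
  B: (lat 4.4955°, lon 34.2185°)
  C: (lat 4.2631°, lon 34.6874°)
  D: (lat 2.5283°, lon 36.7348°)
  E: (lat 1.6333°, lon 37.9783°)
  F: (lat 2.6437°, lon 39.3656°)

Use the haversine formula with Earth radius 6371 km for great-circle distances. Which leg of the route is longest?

A–B

Leg distances:
A→B: 417.9 km
B→C: 58.1 km
C→D: 298.1 km
D→E: 170.3 km
E→F: 190.7 km
The longest leg is A–B at 417.9 km.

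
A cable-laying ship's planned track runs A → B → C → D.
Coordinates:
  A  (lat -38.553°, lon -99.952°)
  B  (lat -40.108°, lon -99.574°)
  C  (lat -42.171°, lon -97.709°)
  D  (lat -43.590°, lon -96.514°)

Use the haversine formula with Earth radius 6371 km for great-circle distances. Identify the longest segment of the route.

Leg distances:
A→B: 175.9 km
B→C: 277.5 km
C→D: 185.4 km
The longest leg is B–C at 277.5 km.

B–C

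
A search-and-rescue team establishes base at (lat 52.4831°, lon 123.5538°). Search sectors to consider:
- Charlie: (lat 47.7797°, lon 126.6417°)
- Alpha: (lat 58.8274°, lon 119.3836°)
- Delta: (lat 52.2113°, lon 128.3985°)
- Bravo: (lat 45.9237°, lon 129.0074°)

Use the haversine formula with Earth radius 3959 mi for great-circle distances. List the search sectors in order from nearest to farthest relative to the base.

Distance from the base at (lat 52.4831°, lon 123.5538°) to each:
Delta (lat 52.2113°, lon 128.3985°): 205.3 mi
Charlie (lat 47.7797°, lon 126.6417°): 352.5 mi
Alpha (lat 58.8274°, lon 119.3836°): 467.3 mi
Bravo (lat 45.9237°, lon 129.0074°): 515.4 mi

Delta, Charlie, Alpha, Bravo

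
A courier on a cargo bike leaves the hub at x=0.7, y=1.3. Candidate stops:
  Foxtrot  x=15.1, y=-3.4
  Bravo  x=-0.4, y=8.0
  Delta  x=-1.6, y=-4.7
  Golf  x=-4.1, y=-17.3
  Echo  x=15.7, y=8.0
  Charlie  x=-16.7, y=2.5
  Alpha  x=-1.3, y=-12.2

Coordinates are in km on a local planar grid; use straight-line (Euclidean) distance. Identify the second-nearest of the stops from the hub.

Bravo

Distance to each, sorted:
Delta: 6.4 km
Bravo: 6.8 km
Alpha: 13.6 km
Foxtrot: 15.1 km
Echo: 16.4 km
Charlie: 17.4 km
Golf: 19.2 km
The second-nearest is Bravo at 6.8 km.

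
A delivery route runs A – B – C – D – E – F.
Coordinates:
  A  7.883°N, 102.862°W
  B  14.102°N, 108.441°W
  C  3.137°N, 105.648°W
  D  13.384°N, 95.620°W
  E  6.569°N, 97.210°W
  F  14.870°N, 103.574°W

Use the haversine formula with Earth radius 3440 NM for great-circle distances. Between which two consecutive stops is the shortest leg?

Leg distances:
A→B: 497.4 NM
B→C: 678.8 NM
C→D: 855.9 NM
D→E: 419.8 NM
E→F: 623.7 NM
The shortest leg is D–E at 419.8 NM.

D–E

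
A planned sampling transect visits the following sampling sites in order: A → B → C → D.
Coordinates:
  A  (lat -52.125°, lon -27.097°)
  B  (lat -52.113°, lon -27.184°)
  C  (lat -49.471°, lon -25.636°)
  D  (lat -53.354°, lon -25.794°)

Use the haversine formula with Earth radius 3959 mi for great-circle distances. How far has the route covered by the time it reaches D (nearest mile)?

467 mi

Leg distances:
A→B: 3.8 mi  (cumulative 3.8 mi)
B→C: 194.7 mi  (cumulative 198.4 mi)
C→D: 268.4 mi  (cumulative 466.8 mi)
Cumulative distance at D ≈ 467 mi.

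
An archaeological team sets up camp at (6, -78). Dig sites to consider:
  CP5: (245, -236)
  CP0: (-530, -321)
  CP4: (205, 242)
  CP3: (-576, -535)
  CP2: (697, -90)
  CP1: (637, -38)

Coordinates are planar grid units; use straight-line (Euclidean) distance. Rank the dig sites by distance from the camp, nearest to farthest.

CP5, CP4, CP0, CP1, CP2, CP3

Distances from the camp:
CP5 (245, -236): 286.5
CP4 (205, 242): 376.8
CP0 (-530, -321): 588.5
CP1 (637, -38): 632.3
CP2 (697, -90): 691.1
CP3 (-576, -535): 740.0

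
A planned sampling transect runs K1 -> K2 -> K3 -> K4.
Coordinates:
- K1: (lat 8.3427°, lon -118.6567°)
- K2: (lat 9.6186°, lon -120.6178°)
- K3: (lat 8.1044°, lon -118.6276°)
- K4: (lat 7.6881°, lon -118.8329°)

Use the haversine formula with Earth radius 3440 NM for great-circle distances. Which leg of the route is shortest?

K3–K4

Leg distances:
K1→K2: 139.3 NM
K2→K3: 149.0 NM
K3→K4: 27.8 NM
The shortest leg is K3–K4 at 27.8 NM.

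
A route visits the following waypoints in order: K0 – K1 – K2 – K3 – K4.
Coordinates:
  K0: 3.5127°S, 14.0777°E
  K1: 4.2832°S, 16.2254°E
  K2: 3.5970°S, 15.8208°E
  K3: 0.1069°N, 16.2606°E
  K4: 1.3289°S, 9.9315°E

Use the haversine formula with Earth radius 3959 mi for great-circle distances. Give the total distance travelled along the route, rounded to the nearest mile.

Leg distances:
K0→K1: 157.3 mi  (cumulative 157.3 mi)
K1→K2: 55.0 mi  (cumulative 212.3 mi)
K2→K3: 257.7 mi  (cumulative 470.1 mi)
K3→K4: 448.4 mi  (cumulative 918.5 mi)
Total route length ≈ 918 mi.

918 mi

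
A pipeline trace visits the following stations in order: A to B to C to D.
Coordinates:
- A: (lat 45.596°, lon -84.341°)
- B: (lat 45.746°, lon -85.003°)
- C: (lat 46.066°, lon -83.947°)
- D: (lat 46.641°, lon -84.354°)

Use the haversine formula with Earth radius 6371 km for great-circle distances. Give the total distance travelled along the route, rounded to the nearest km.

Leg distances:
A→B: 54.1 km  (cumulative 54.1 km)
B→C: 89.1 km  (cumulative 143.2 km)
C→D: 71.2 km  (cumulative 214.4 km)
Total route length ≈ 214 km.

214 km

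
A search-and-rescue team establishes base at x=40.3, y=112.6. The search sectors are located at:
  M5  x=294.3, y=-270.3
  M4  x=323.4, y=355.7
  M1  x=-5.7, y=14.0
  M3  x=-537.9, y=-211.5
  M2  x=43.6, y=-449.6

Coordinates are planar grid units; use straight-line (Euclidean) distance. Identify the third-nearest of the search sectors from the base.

M5

Distances from the base (x=40.3, y=112.6):
M1: 108.8
M4: 373.2
M5: 459.5
M2: 562.2
M3: 662.8
The third-nearest is M5 at 459.5.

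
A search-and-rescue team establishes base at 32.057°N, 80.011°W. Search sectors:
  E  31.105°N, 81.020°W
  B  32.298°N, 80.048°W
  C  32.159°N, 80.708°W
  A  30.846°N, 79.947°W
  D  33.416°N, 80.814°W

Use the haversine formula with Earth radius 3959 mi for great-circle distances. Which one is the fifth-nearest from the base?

Distances from the base (32.057°N, 80.011°W):
B: 16.8 mi
C: 41.4 mi
A: 83.8 mi
E: 88.6 mi
D: 104.9 mi
The fifth-nearest is D at 104.9 mi.

D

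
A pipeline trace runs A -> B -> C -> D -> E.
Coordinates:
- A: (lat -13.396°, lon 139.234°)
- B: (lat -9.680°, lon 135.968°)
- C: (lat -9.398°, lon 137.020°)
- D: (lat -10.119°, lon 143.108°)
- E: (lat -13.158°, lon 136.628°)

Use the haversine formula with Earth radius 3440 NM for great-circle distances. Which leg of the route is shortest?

B–C

Leg distances:
A→B: 294.4 NM
B→C: 64.5 NM
C→D: 362.8 NM
D→E: 422.4 NM
The shortest leg is B–C at 64.5 NM.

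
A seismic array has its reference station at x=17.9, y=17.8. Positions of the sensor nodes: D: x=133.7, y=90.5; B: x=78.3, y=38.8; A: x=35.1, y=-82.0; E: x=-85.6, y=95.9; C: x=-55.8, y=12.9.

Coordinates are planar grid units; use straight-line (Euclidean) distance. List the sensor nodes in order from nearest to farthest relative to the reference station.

B, C, A, E, D

Distances from the reference station:
B x=78.3, y=38.8: 63.9
C x=-55.8, y=12.9: 73.9
A x=35.1, y=-82.0: 101.3
E x=-85.6, y=95.9: 129.7
D x=133.7, y=90.5: 136.7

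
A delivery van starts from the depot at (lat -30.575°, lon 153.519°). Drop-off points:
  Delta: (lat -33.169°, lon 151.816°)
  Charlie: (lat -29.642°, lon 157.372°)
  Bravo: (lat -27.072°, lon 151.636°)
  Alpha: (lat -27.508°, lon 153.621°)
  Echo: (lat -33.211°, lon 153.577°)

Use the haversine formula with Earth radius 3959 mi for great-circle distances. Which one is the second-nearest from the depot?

Delta

Distances from the depot ((lat -30.575°, lon 153.519°)):
Echo: 182.2 mi
Delta: 205.2 mi
Alpha: 212.0 mi
Charlie: 239.1 mi
Bravo: 267.5 mi
The second-nearest is Delta at 205.2 mi.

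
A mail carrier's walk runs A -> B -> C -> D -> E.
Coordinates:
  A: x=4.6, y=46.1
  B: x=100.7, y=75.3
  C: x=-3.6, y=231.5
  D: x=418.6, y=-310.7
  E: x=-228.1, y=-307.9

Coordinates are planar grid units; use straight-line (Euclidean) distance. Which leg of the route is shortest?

Leg distances:
A→B: 100.4
B→C: 187.8
C→D: 687.2
D→E: 646.7
The shortest leg is A–B at 100.4.

A–B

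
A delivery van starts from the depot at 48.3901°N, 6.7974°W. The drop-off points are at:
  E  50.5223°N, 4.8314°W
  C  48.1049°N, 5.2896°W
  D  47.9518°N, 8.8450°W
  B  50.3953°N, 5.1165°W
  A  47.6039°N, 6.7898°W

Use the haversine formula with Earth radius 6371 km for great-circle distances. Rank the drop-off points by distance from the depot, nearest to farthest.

A, C, D, B, E

Distance from the depot at 48.3901°N, 6.7974°W to each:
A 47.6039°N, 6.7898°W: 87.4 km
C 48.1049°N, 5.2896°W: 116.1 km
D 47.9518°N, 8.8450°W: 159.5 km
B 50.3953°N, 5.1165°W: 254.0 km
E 50.5223°N, 4.8314°W: 276.4 km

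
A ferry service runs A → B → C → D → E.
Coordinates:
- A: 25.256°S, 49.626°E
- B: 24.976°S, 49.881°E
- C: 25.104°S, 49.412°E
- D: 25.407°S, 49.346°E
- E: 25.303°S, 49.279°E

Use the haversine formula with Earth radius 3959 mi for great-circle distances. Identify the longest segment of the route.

B–C

Leg distances:
A→B: 25.1 mi
B→C: 30.7 mi
C→D: 21.3 mi
D→E: 8.3 mi
The longest leg is B–C at 30.7 mi.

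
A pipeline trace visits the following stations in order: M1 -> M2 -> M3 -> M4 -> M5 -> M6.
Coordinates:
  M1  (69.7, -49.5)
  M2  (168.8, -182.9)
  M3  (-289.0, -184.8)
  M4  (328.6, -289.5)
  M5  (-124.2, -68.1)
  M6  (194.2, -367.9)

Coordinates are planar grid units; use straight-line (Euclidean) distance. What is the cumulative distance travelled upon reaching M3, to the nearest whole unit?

624

Leg distances:
M1→M2: 166.2  (cumulative 166.2)
M2→M3: 457.8  (cumulative 624.0)
Cumulative distance at M3 ≈ 624.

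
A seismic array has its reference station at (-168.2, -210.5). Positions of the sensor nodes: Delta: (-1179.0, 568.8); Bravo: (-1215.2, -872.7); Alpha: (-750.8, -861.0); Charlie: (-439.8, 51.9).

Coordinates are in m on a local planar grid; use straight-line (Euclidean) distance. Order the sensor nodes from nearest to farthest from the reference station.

Charlie, Alpha, Bravo, Delta

Distances from the reference station:
Charlie (-439.8, 51.9): 377.7 m
Alpha (-750.8, -861.0): 873.3 m
Bravo (-1215.2, -872.7): 1238.8 m
Delta (-1179.0, 568.8): 1276.3 m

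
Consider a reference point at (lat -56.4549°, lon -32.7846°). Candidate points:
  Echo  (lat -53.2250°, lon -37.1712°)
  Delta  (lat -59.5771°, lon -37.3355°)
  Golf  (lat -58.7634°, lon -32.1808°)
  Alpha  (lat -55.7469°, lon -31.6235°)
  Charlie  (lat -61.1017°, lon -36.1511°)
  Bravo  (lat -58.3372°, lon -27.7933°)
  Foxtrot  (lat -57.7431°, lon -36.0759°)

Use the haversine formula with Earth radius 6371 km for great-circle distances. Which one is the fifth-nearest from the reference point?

Delta

Distance to each, sorted:
Alpha: 106.7 km
Foxtrot: 245.0 km
Golf: 259.2 km
Bravo: 364.9 km
Delta: 438.4 km
Echo: 455.8 km
Charlie: 551.8 km
The fifth-nearest is Delta at 438.4 km.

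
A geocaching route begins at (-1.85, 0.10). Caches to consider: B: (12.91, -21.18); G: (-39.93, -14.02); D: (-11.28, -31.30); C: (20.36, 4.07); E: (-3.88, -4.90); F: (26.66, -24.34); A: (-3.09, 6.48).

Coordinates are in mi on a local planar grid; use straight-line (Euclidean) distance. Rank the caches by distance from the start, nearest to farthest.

E, A, C, B, D, F, G

Distances from the start:
E (-3.88, -4.90): 5.4 mi
A (-3.09, 6.48): 6.5 mi
C (20.36, 4.07): 22.6 mi
B (12.91, -21.18): 25.9 mi
D (-11.28, -31.30): 32.8 mi
F (26.66, -24.34): 37.6 mi
G (-39.93, -14.02): 40.6 mi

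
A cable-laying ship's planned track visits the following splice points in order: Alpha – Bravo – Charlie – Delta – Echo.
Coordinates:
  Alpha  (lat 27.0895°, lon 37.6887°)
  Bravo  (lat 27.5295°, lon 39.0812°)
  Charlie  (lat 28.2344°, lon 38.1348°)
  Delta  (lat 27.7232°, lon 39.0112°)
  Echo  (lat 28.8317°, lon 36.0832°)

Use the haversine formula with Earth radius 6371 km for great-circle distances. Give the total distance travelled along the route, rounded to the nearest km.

683 km

Leg distances:
Alpha→Bravo: 146.0 km  (cumulative 146.0 km)
Bravo→Charlie: 121.6 km  (cumulative 267.7 km)
Charlie→Delta: 103.1 km  (cumulative 370.8 km)
Delta→Echo: 312.1 km  (cumulative 682.9 km)
Total route length ≈ 683 km.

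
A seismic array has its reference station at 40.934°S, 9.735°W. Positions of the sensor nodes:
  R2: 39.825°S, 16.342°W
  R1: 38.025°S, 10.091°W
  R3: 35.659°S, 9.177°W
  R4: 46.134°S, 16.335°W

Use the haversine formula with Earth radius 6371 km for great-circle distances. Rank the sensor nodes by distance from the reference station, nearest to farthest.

R1, R2, R3, R4

Computing each great-circle distance from 40.934°S, 9.735°W:
R1 38.025°S, 10.091°W: 324.9 km
R2 39.825°S, 16.342°W: 572.9 km
R3 35.659°S, 9.177°W: 588.6 km
R4 46.134°S, 16.335°W: 785.2 km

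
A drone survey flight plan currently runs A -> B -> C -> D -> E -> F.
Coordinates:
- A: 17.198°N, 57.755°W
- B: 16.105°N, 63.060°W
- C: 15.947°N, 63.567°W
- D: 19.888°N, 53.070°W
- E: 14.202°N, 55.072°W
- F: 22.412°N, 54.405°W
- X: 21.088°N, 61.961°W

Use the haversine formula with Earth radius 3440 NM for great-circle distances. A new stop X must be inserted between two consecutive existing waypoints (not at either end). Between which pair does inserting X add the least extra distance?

Added distance for inserting X between each consecutive pair:
A–B: 327.3 NM
B–C: 596.8 NM
C–D: 182.6 NM
D–E: 715.9 NM
E–F: 505.3 NM
Smallest added distance is 182.6 NM, inserting between C and D.

between C and D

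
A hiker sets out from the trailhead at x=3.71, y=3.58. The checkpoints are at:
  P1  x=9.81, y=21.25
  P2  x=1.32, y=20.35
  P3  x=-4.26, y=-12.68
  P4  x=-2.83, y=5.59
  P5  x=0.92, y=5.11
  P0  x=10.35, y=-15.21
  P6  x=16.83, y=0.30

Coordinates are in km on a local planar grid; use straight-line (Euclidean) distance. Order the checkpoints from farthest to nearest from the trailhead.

P0, P1, P3, P2, P6, P4, P5

Distances from the trailhead:
P0 x=10.35, y=-15.21: 19.9 km
P1 x=9.81, y=21.25: 18.7 km
P3 x=-4.26, y=-12.68: 18.1 km
P2 x=1.32, y=20.35: 16.9 km
P6 x=16.83, y=0.30: 13.5 km
P4 x=-2.83, y=5.59: 6.8 km
P5 x=0.92, y=5.11: 3.2 km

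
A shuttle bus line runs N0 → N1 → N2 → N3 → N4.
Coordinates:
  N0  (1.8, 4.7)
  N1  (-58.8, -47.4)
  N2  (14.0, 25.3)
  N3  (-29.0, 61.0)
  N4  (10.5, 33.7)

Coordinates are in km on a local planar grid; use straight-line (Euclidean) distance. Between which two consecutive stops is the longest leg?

N1–N2

Leg distances:
N0→N1: 79.9 km
N1→N2: 102.9 km
N2→N3: 55.9 km
N3→N4: 48.0 km
The longest leg is N1–N2 at 102.9 km.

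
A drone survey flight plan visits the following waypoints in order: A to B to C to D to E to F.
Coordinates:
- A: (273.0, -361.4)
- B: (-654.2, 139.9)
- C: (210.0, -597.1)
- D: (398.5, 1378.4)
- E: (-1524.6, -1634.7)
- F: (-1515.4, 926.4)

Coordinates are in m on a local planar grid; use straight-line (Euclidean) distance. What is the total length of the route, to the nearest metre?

Leg distances:
A→B: 1054.0 m  (cumulative 1054.0 m)
B→C: 1135.8 m  (cumulative 2189.8 m)
C→D: 1984.5 m  (cumulative 4174.3 m)
D→E: 3574.5 m  (cumulative 7748.8 m)
E→F: 2561.1 m  (cumulative 10309.9 m)
Total route length ≈ 10310 m.

10310 m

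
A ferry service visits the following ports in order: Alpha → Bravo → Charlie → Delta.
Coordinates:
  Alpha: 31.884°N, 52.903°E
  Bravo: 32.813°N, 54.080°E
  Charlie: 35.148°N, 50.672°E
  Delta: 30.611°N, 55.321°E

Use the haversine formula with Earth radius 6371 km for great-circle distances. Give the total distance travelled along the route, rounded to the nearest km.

1224 km

Leg distances:
Alpha→Bravo: 151.3 km  (cumulative 151.3 km)
Bravo→Charlie: 407.6 km  (cumulative 558.9 km)
Charlie→Delta: 665.4 km  (cumulative 1224.3 km)
Total route length ≈ 1224 km.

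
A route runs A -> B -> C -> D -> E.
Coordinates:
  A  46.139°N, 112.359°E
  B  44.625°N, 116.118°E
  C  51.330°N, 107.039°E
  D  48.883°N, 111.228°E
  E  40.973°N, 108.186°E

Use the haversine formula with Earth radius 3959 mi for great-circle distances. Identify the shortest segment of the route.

Leg distances:
A→B: 210.3 mi
B→C: 624.4 mi
C→D: 251.0 mi
D→E: 566.3 mi
The shortest leg is A–B at 210.3 mi.

A–B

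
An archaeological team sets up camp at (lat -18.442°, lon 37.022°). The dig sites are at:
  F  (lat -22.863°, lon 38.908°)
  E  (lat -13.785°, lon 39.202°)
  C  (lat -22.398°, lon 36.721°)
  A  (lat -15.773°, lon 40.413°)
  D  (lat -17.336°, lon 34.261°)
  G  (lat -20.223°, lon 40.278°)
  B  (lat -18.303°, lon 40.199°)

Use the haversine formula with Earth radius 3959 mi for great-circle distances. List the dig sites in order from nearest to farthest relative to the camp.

Computing each great-circle distance from (lat -18.442°, lon 37.022°):
D (lat -17.336°, lon 34.261°): 197.0 mi
B (lat -18.303°, lon 40.199°): 208.6 mi
G (lat -20.223°, lon 40.278°): 245.4 mi
C (lat -22.398°, lon 36.721°): 274.0 mi
A (lat -15.773°, lon 40.413°): 290.1 mi
F (lat -22.863°, lon 38.908°): 328.9 mi
E (lat -13.785°, lon 39.202°): 352.8 mi

D, B, G, C, A, F, E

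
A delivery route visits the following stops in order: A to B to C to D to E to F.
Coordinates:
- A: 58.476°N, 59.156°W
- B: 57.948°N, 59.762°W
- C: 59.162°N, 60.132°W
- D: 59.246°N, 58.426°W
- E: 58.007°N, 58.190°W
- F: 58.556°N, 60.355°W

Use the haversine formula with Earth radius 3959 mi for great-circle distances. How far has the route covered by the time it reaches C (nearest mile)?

128 mi

Leg distances:
A→B: 42.6 mi  (cumulative 42.6 mi)
B→C: 84.9 mi  (cumulative 127.6 mi)
Cumulative distance at C ≈ 128 mi.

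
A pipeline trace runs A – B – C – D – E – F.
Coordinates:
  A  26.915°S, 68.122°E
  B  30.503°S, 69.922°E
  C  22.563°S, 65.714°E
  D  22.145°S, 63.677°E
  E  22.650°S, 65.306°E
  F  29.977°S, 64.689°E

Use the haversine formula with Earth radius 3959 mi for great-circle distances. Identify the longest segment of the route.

B–C

Leg distances:
A→B: 270.8 mi
B→C: 607.0 mi
C→D: 133.3 mi
D→E: 109.8 mi
E→F: 507.7 mi
The longest leg is B–C at 607.0 mi.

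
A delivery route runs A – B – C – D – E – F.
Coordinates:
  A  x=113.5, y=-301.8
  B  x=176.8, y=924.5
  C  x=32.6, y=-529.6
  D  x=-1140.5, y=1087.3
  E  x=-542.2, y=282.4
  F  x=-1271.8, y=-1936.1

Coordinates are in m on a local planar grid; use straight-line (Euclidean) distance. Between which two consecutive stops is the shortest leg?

Leg distances:
A→B: 1227.9 m
B→C: 1461.2 m
C→D: 1997.6 m
D→E: 1002.9 m
E→F: 2335.4 m
The shortest leg is D–E at 1002.9 m.

D–E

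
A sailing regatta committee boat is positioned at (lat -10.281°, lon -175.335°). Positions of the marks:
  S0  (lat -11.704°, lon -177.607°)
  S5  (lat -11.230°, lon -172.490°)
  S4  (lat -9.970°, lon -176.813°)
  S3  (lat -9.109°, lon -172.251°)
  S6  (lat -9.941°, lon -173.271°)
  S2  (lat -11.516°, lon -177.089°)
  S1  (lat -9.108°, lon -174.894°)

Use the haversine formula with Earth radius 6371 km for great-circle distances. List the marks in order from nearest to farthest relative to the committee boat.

Distance from the committee boat at (lat -10.281°, lon -175.335°) to each:
S1 (lat -9.108°, lon -174.894°): 139.1 km
S4 (lat -9.970°, lon -176.813°): 165.4 km
S6 (lat -9.941°, lon -173.271°): 229.1 km
S2 (lat -11.516°, lon -177.089°): 235.7 km
S0 (lat -11.704°, lon -177.607°): 294.2 km
S5 (lat -11.230°, lon -172.490°): 328.2 km
S3 (lat -9.109°, lon -172.251°): 362.3 km

S1, S4, S6, S2, S0, S5, S3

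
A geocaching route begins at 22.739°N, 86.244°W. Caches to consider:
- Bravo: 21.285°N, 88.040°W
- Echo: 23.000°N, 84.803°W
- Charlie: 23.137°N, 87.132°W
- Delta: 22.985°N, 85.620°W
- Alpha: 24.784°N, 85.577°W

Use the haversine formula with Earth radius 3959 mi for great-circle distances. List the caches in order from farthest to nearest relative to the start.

Computing each great-circle distance from 22.739°N, 86.244°W:
Bravo 21.285°N, 88.040°W: 152.7 mi
Alpha 24.784°N, 85.577°W: 147.5 mi
Echo 23.000°N, 84.803°W: 93.5 mi
Charlie 23.137°N, 87.132°W: 62.8 mi
Delta 22.985°N, 85.620°W: 43.2 mi

Bravo, Alpha, Echo, Charlie, Delta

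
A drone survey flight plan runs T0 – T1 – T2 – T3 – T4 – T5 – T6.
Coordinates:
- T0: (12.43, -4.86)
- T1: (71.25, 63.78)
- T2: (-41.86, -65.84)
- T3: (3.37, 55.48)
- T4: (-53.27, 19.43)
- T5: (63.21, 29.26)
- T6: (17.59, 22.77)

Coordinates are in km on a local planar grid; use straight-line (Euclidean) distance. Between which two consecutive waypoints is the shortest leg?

T5–T6

Leg distances:
T0→T1: 90.4 km
T1→T2: 172.0 km
T2→T3: 129.5 km
T3→T4: 67.1 km
T4→T5: 116.9 km
T5→T6: 46.1 km
The shortest leg is T5–T6 at 46.1 km.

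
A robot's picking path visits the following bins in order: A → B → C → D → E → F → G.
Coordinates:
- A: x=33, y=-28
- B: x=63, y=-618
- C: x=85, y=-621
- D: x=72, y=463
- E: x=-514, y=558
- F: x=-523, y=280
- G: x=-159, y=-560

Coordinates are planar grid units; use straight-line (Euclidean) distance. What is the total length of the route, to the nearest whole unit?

Leg distances:
A→B: 590.8  (cumulative 590.8)
B→C: 22.2  (cumulative 613.0)
C→D: 1084.1  (cumulative 1697.0)
D→E: 593.7  (cumulative 2290.7)
E→F: 278.1  (cumulative 2568.8)
F→G: 915.5  (cumulative 3484.3)
Total route length ≈ 3484.

3484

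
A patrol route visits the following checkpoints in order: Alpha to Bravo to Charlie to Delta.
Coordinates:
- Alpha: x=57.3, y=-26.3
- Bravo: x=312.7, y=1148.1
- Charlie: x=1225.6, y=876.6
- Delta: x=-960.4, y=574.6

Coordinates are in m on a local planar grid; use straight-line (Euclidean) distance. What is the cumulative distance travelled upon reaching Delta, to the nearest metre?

4361 m

Leg distances:
Alpha→Bravo: 1201.9 m  (cumulative 1201.9 m)
Bravo→Charlie: 952.4 m  (cumulative 2154.3 m)
Charlie→Delta: 2206.8 m  (cumulative 4361.0 m)
Cumulative distance at Delta ≈ 4361 m.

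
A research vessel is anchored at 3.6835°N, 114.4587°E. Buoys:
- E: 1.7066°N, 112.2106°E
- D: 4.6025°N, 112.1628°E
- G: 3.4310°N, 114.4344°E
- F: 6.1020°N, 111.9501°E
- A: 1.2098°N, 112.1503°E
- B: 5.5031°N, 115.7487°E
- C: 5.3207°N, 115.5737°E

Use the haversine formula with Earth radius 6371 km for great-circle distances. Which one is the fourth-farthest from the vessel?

D

Distance to each, sorted:
F: 386.7 km
A: 376.1 km
E: 332.7 km
D: 274.4 km
B: 247.7 km
C: 220.0 km
G: 28.2 km
The fourth-farthest is D at 274.4 km.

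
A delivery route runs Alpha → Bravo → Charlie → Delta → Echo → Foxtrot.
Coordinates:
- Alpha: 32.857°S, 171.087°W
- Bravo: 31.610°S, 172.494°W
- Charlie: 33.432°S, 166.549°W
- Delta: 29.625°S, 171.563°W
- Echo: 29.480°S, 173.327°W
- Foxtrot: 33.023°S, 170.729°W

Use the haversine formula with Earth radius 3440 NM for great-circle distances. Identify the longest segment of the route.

Charlie–Delta

Leg distances:
Alpha→Bravo: 103.5 NM
Bravo→Charlie: 320.2 NM
Charlie→Delta: 343.5 NM
Delta→Echo: 92.5 NM
Echo→Foxtrot: 251.0 NM
The longest leg is Charlie–Delta at 343.5 NM.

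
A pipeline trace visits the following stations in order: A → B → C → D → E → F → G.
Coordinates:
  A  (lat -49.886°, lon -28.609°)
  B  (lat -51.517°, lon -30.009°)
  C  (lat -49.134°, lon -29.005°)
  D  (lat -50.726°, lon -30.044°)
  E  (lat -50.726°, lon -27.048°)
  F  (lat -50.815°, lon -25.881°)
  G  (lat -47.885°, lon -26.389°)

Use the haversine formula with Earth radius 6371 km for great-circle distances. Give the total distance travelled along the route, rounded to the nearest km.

1294 km

Leg distances:
A→B: 206.4 km  (cumulative 206.4 km)
B→C: 274.4 km  (cumulative 480.8 km)
C→D: 192.0 km  (cumulative 672.8 km)
D→E: 210.9 km  (cumulative 883.7 km)
E→F: 82.7 km  (cumulative 966.3 km)
F→G: 327.9 km  (cumulative 1294.2 km)
Total route length ≈ 1294 km.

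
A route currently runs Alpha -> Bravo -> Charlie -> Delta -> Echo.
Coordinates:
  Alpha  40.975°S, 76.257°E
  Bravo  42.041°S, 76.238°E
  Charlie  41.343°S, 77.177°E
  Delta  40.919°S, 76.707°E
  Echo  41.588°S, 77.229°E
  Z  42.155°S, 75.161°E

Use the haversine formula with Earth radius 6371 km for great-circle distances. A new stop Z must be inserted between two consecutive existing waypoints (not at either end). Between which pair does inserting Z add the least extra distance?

Added distance for inserting Z between each consecutive pair:
Alpha–Bravo: 131.0 km
Bravo–Charlie: 169.8 km
Charlie–Delta: 316.9 km
Delta–Echo: 284.5 km
Smallest added distance is 131.0 km, inserting between Alpha and Bravo.

between Alpha and Bravo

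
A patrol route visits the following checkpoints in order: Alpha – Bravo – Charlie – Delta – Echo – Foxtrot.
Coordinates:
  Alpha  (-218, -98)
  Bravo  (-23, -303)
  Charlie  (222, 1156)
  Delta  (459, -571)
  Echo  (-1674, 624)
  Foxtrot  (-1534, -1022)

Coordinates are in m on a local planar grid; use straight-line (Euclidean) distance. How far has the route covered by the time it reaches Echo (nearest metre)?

5950 m

Leg distances:
Alpha→Bravo: 282.9 m  (cumulative 282.9 m)
Bravo→Charlie: 1479.4 m  (cumulative 1762.4 m)
Charlie→Delta: 1743.2 m  (cumulative 3505.5 m)
Delta→Echo: 2444.9 m  (cumulative 5950.5 m)
Cumulative distance at Echo ≈ 5950 m.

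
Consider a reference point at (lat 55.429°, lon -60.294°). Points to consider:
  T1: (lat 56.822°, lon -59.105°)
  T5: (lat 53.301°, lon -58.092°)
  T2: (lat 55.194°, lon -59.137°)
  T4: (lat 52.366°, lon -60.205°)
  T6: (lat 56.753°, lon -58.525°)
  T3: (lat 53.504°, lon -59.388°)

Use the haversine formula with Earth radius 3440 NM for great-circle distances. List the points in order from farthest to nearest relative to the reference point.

Distance from the reference point at (lat 55.429°, lon -60.294°) to each:
T4 (lat 52.366°, lon -60.205°): 183.9 NM
T5 (lat 53.301°, lon -58.092°): 149.2 NM
T3 (lat 53.504°, lon -59.388°): 119.8 NM
T6 (lat 56.753°, lon -58.525°): 99.1 NM
T1 (lat 56.822°, lon -59.105°): 92.6 NM
T2 (lat 55.194°, lon -59.137°): 42.0 NM

T4, T5, T3, T6, T1, T2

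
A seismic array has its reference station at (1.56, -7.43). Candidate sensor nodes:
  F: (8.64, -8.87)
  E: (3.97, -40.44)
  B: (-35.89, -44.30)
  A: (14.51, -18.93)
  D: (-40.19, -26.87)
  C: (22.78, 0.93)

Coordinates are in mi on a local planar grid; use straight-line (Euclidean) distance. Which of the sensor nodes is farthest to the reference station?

Distances from the reference station ((1.56, -7.43)):
B: 52.6 mi
D: 46.1 mi
E: 33.1 mi
C: 22.8 mi
A: 17.3 mi
F: 7.2 mi
The farthest is B at 52.6 mi.

B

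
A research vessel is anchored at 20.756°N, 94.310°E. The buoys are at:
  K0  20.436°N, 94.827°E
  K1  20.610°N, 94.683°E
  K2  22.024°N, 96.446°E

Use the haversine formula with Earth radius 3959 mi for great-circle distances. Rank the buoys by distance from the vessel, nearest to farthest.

Computing each great-circle distance from 20.756°N, 94.310°E:
K1 20.610°N, 94.683°E: 26.1 mi
K0 20.436°N, 94.827°E: 40.1 mi
K2 22.024°N, 96.446°E: 163.0 mi

K1, K0, K2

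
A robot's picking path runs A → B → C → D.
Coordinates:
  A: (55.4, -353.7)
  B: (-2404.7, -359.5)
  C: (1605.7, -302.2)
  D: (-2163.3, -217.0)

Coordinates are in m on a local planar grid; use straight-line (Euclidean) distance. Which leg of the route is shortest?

A–B

Leg distances:
A→B: 2460.1 m
B→C: 4010.8 m
C→D: 3770.0 m
The shortest leg is A–B at 2460.1 m.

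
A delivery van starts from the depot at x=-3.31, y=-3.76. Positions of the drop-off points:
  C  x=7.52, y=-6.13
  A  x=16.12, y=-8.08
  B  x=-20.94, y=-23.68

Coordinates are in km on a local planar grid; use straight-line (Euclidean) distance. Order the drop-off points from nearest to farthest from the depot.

C, A, B

Distances from the depot:
C x=7.52, y=-6.13: 11.1 km
A x=16.12, y=-8.08: 19.9 km
B x=-20.94, y=-23.68: 26.6 km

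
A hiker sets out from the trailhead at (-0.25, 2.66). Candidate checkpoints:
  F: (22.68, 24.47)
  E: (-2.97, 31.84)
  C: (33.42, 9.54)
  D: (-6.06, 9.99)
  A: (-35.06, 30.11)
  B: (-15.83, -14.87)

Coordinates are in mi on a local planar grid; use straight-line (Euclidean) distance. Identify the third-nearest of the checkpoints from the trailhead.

Distance to each, sorted:
D: 9.4 mi
B: 23.5 mi
E: 29.3 mi
F: 31.6 mi
C: 34.4 mi
A: 44.3 mi
The third-nearest is E at 29.3 mi.

E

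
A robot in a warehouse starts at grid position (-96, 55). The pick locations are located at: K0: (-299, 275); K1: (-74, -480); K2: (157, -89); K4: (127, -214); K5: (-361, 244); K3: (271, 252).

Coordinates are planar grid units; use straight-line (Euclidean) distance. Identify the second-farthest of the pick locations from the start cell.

K3

Distance to each, sorted:
K1: 535.5
K3: 416.5
K4: 349.4
K5: 325.5
K0: 299.3
K2: 291.1
The second-farthest is K3 at 416.5.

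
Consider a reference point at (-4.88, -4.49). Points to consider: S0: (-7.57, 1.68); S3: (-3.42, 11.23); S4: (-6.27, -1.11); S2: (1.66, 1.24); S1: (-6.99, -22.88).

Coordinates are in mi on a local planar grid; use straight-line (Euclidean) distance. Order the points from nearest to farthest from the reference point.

Distances from the reference point:
S4 (-6.27, -1.11): 3.7 mi
S0 (-7.57, 1.68): 6.7 mi
S2 (1.66, 1.24): 8.7 mi
S3 (-3.42, 11.23): 15.8 mi
S1 (-6.99, -22.88): 18.5 mi

S4, S0, S2, S3, S1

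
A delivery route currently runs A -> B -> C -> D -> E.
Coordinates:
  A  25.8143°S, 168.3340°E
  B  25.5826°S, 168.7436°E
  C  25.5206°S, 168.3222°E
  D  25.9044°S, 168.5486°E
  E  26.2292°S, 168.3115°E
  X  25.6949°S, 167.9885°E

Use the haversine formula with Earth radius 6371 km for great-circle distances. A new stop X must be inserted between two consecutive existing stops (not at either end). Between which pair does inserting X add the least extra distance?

Added distance for inserting X between each consecutive pair:
A–B: 65.3 km
B–C: 72.6 km
C–D: 51.1 km
D–E: 85.2 km
Smallest added distance is 51.1 km, inserting between C and D.

between C and D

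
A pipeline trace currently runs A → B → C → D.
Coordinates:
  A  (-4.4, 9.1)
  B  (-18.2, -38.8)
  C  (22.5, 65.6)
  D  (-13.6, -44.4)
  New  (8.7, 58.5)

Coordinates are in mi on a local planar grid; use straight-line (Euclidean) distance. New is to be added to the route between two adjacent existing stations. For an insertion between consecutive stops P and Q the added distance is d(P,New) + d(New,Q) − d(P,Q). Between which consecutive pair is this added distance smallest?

between B and C

Added distance for inserting New between each consecutive pair:
A–B: 102.2 mi
B–C: 4.4 mi
C–D: 5.0 mi
Smallest added distance is 4.4 mi, inserting between B and C.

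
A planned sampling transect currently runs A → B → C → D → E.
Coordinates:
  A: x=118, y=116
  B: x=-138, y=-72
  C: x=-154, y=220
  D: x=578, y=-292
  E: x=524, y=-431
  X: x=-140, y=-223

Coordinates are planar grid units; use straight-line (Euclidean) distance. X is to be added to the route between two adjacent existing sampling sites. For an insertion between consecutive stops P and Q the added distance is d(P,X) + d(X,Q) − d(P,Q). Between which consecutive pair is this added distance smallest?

between A and B

Added distance for inserting X between each consecutive pair:
A–B: 259.4
B–C: 301.8
C–D: 271.2
D–E: 1268.0
Smallest added distance is 259.4, inserting between A and B.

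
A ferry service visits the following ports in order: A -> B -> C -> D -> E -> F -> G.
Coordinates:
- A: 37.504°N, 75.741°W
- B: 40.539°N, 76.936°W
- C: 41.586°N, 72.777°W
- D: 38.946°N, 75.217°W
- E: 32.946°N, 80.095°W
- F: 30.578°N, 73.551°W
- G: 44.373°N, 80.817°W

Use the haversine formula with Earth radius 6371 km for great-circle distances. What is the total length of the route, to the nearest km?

4211 km

Leg distances:
A→B: 352.9 km  (cumulative 352.9 km)
B→C: 367.6 km  (cumulative 720.5 km)
C→D: 359.2 km  (cumulative 1079.6 km)
D→E: 798.4 km  (cumulative 1878.0 km)
E→F: 672.2 km  (cumulative 2550.3 km)
F→G: 1660.8 km  (cumulative 4211.1 km)
Total route length ≈ 4211 km.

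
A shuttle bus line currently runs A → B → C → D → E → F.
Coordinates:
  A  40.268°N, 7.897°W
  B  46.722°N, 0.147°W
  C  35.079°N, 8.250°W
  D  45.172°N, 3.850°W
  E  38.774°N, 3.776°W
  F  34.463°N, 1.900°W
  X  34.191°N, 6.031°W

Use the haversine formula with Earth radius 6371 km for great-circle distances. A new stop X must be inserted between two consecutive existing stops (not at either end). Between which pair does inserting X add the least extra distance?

between B and C

Added distance for inserting X between each consecutive pair:
A–B: 1223.3 km
B–C: 243.4 km
C–D: 278.3 km
D–E: 1071.6 km
E–F: 420.8 km
Smallest added distance is 243.4 km, inserting between B and C.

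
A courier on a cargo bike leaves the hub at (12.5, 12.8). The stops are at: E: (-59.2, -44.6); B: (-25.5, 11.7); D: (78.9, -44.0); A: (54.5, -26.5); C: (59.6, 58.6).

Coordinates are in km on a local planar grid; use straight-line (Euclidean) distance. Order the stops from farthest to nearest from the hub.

Computing each straight-line distance from (12.5, 12.8):
E (-59.2, -44.6): 91.8 km
D (78.9, -44.0): 87.4 km
C (59.6, 58.6): 65.7 km
A (54.5, -26.5): 57.5 km
B (-25.5, 11.7): 38.0 km

E, D, C, A, B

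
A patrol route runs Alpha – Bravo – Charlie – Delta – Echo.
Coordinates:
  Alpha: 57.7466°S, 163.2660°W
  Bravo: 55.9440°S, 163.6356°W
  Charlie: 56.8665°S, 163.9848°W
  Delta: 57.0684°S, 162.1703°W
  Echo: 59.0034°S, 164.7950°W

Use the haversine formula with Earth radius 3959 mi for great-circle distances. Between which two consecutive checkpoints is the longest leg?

Delta–Echo

Leg distances:
Alpha→Bravo: 125.3 mi
Bravo→Charlie: 65.1 mi
Charlie→Delta: 69.8 mi
Delta→Echo: 164.6 mi
The longest leg is Delta–Echo at 164.6 mi.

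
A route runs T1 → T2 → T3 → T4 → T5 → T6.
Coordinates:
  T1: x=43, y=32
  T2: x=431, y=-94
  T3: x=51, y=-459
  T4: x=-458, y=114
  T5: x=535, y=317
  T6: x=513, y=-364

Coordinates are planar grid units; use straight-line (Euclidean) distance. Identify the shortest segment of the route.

T1–T2

Leg distances:
T1→T2: 407.9
T2→T3: 526.9
T3→T4: 766.4
T4→T5: 1013.5
T5→T6: 681.4
The shortest leg is T1–T2 at 407.9.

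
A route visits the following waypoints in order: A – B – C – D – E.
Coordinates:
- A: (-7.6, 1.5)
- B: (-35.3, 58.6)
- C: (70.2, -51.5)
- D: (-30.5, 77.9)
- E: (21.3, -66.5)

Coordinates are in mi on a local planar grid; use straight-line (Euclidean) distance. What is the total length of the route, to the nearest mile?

533 mi

Leg distances:
A→B: 63.5 mi  (cumulative 63.5 mi)
B→C: 152.5 mi  (cumulative 216.0 mi)
C→D: 164.0 mi  (cumulative 379.9 mi)
D→E: 153.4 mi  (cumulative 533.3 mi)
Total route length ≈ 533 mi.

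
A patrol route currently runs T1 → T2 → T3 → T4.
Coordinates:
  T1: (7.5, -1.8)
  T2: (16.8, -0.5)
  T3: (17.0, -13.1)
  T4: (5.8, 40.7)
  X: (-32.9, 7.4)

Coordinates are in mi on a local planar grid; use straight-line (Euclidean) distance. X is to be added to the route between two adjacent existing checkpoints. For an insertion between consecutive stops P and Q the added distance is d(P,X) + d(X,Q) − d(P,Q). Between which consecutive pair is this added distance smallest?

Added distance for inserting X between each consecutive pair:
T1–T2: 82.4 mi
T2–T3: 91.7 mi
T3–T4: 50.0 mi
Smallest added distance is 50.0 mi, inserting between T3 and T4.

between T3 and T4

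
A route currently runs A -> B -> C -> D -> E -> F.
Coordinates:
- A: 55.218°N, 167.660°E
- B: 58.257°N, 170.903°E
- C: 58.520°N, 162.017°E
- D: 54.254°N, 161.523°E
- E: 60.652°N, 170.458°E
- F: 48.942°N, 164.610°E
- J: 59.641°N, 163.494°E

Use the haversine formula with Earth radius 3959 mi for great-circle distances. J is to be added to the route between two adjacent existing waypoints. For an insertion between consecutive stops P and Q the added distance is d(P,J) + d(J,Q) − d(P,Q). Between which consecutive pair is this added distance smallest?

between B and C

Added distance for inserting J between each consecutive pair:
A–B: 379.9 mi
B–C: 52.1 mi
C–D: 177.7 mi
D–E: 77.0 mi
E–F: 148.8 mi
Smallest added distance is 52.1 mi, inserting between B and C.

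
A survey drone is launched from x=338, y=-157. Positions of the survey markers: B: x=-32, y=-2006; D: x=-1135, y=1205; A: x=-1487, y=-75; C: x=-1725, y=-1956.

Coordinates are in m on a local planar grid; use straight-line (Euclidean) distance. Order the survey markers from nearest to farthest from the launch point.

A, B, D, C

Distances from the launch point:
A x=-1487, y=-75: 1826.8 m
B x=-32, y=-2006: 1885.7 m
D x=-1135, y=1205: 2006.2 m
C x=-1725, y=-1956: 2737.2 m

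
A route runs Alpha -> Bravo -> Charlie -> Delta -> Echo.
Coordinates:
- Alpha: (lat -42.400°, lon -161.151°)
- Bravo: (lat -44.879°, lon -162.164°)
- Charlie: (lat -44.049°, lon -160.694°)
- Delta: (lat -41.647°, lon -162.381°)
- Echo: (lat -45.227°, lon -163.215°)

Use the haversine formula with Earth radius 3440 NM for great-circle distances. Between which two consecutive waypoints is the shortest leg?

Bravo–Charlie

Leg distances:
Alpha→Bravo: 155.2 NM
Bravo→Charlie: 80.3 NM
Charlie→Delta: 162.2 NM
Delta→Echo: 218.0 NM
The shortest leg is Bravo–Charlie at 80.3 NM.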